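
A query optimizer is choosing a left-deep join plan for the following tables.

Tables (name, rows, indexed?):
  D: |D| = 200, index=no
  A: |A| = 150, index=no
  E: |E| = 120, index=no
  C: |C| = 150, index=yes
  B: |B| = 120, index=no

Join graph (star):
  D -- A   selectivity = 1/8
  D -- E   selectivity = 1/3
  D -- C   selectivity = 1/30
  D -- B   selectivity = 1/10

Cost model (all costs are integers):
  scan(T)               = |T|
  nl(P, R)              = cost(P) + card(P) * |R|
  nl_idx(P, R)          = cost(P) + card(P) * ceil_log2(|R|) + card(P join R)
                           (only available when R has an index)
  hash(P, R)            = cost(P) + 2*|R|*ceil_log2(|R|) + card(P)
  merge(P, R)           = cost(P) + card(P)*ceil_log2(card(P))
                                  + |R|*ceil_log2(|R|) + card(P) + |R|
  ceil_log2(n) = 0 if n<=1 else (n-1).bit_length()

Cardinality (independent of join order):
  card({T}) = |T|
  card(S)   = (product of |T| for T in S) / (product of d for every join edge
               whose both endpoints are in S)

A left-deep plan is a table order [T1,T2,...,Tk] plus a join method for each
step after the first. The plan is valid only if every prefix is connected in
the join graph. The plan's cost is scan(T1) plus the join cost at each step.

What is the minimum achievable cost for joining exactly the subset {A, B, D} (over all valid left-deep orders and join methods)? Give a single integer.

Selinger DP over subsets of {A,B,D}:
  {D}: scan cost=200, card=200
  {A}: scan cost=150, card=150
  {B}: scan cost=120, card=120
  {AD}: card=3750; try (A,hash)→2800, (D,merge)→3300, (A,merge)→3350, (D,hash)→3500, (D,nl)→30150, (A,nl)→30200; best=2800 via (A,hash)
  {BD}: card=2400; try (B,hash)→2080, (D,merge)→2880, (B,merge)→2960, (D,hash)→3440, (D,nl)→24120, (B,nl)→24200; best=2080 via (B,hash)
  {ABD}: card=45000; try (A,hash)→6880, (B,hash)→8230, (A,merge)→34630, (B,merge)→52510, (A,nl)→362080, (B,nl)→452800; best=6880 via (A,hash)

6880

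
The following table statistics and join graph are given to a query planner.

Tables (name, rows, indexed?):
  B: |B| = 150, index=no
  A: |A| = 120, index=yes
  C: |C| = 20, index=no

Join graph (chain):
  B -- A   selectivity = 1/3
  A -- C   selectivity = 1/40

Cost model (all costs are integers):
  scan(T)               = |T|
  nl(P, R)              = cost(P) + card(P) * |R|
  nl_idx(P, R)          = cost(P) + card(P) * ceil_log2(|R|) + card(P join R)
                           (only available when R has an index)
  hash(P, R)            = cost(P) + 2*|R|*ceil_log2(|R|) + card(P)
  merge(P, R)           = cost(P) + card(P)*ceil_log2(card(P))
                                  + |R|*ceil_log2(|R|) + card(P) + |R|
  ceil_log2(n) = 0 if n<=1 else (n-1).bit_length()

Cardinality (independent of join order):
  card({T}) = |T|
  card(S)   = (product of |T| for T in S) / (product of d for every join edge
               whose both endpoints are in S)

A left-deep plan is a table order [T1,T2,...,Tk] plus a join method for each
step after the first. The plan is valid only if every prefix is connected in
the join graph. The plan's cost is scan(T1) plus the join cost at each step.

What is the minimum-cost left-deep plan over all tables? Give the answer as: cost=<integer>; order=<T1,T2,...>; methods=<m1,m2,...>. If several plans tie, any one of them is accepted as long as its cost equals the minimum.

cost=1990; order=C,A,B; methods=nl_idx,merge

Selinger DP (subsets sized 1..n):
  {B}: scan cost=150, card=150
  {A}: scan cost=120, card=120
  {C}: scan cost=20, card=20
  {AB}: card=6000; try (A,hash)→1980, (B,merge)→2430, (A,merge)→2460, (B,hash)→2640, (A,nl_idx)→7200, (B,nl)→18120 …(+1); best=1980 via (A,hash)
  {AC}: card=60; try (A,nl_idx)→220, (C,hash)→440, (A,merge)→1100, (C,merge)→1200, (A,hash)→1720, (A,nl)→2420 …(+1); best=220 via (A,nl_idx)
  {ABC}: card=3000; try (B,merge)→1990, (B,hash)→2680, (C,hash)→8180, (B,nl)→9220, (C,merge)→86100, (C,nl)→121980; best=1990 via (B,merge)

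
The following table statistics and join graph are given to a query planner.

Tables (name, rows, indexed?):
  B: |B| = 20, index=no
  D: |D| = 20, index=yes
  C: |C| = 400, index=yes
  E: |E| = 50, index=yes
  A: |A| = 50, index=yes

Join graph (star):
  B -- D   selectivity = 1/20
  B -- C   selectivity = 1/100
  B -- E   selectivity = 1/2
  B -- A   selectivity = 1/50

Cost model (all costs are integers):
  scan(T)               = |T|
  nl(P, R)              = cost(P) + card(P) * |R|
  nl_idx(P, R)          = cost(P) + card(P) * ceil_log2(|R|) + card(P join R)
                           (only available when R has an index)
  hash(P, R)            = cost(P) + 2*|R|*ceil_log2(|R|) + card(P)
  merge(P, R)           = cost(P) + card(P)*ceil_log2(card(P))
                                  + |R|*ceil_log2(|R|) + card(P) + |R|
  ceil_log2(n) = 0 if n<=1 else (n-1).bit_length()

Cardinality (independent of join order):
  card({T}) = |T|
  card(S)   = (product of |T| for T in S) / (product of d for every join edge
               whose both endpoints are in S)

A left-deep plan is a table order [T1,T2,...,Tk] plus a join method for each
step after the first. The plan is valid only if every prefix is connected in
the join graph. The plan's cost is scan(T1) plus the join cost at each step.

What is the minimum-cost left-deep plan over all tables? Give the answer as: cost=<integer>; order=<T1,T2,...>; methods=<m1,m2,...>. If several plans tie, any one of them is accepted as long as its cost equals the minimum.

cost=1220; order=B,A,D,C,E; methods=nl_idx,nl_idx,nl_idx,hash

Selinger DP (subsets sized 1..n):
  {B}: scan cost=20, card=20
  {D}: scan cost=20, card=20
  {C}: scan cost=400, card=400
  {E}: scan cost=50, card=50
  {A}: scan cost=50, card=50
  {BD}: card=20; try (D,nl_idx)→140, (D,hash)→240, (B,hash)→240, (D,merge)→260, (B,merge)→260, (D,nl)→420 …(+1); best=140 via (D,nl_idx)
  {BC}: card=80; try (C,nl_idx)→280, (B,hash)→1000, (C,merge)→4140, (B,merge)→4520, (C,hash)→7240, (C,nl)→8020 …(+1); best=280 via (C,nl_idx)
  {BE}: card=500; try (B,hash)→300, (E,merge)→490, (B,merge)→520, (E,hash)→640, (E,nl_idx)→640, (E,nl)→1020 …(+1); best=300 via (B,hash)
  {AB}: card=20; try (A,nl_idx)→160, (B,hash)→300, (A,merge)→490, (B,merge)→520, (A,hash)→640, (A,nl)→1020 …(+1); best=160 via (A,nl_idx)
  {BCD}: card=80; try (C,nl_idx)→400, (D,hash)→560, (D,nl_idx)→760, (D,merge)→1040, (D,nl)→1880, (C,merge)→4260 …(+2); best=400 via (C,nl_idx)
  {BDE}: card=500; try (E,merge)→610, (E,hash)→760, (E,nl_idx)→760, (D,hash)→1000, (E,nl)→1140, (D,nl_idx)→3300 …(+2); best=610 via (E,merge)
  {ABD}: card=20; try (D,nl_idx)→280, (A,nl_idx)→280, (D,hash)→380, (D,merge)→400, (D,nl)→560, (A,merge)→610 …(+2); best=280 via (D,nl_idx)
  {BCE}: card=2000; try (E,hash)→960, (E,merge)→1270, (E,nl_idx)→2760, (E,nl)→4280, (C,nl_idx)→6800, (C,hash)→8000 …(+2); best=960 via (E,hash)
  {ABC}: card=80; try (C,nl_idx)→420, (A,nl_idx)→840, (A,hash)→960, (A,merge)→1270, (C,merge)→4280, (A,nl)→4280 …(+2); best=420 via (C,nl_idx)
  {ABE}: card=500; try (E,merge)→630, (E,hash)→780, (E,nl_idx)→780, (E,nl)→1160, (A,hash)→1400, (A,nl_idx)→3800 …(+2); best=630 via (E,merge)
  {BCDE}: card=2000; try (E,hash)→1080, (E,merge)→1390, (E,nl_idx)→2880, (D,hash)→3160, (E,nl)→4400, (C,nl_idx)→7110 …(+6); best=1080 via (E,hash)
  {ABCD}: card=80; try (C,nl_idx)→540, (D,hash)→700, (D,nl_idx)→900, (A,nl_idx)→960, (A,hash)→1080, (D,merge)→1180 …(+6); best=540 via (C,nl_idx)
  {ABDE}: card=500; try (E,merge)→750, (E,hash)→900, (E,nl_idx)→900, (E,nl)→1280, (D,hash)→1330, (A,hash)→1710 …(+6); best=750 via (E,merge)
  {ABCE}: card=2000; try (E,hash)→1100, (E,merge)→1410, (E,nl_idx)→2900, (A,hash)→3560, (E,nl)→4420, (C,nl_idx)→7130 …(+6); best=1100 via (E,hash)
  {ABCDE}: card=2000; try (E,hash)→1220, (E,merge)→1530, (E,nl_idx)→3020, (D,hash)→3300, (A,hash)→3680, (E,nl)→4540 …(+10); best=1220 via (E,hash)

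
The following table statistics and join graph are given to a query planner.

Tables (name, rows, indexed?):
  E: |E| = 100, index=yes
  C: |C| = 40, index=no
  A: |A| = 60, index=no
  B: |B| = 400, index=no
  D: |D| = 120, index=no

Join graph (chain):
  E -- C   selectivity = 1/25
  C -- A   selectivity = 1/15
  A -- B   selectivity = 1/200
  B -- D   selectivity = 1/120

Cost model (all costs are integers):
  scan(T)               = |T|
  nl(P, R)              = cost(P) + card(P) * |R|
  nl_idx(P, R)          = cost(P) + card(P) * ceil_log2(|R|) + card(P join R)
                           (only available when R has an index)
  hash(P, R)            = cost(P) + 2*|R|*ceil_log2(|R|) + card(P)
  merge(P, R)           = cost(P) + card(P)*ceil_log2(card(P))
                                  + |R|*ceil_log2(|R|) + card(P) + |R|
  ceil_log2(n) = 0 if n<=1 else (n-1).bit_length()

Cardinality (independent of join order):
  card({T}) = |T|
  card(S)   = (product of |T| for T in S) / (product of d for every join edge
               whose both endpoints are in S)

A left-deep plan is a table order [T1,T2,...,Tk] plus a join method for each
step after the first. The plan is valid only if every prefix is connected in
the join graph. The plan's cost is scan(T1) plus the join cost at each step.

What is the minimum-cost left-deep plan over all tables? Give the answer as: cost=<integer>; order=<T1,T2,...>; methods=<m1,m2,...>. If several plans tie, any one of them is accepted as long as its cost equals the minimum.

Selinger DP (subsets sized 1..n):
  {E}: scan cost=100, card=100
  {C}: scan cost=40, card=40
  {A}: scan cost=60, card=60
  {B}: scan cost=400, card=400
  {D}: scan cost=120, card=120
  {CE}: card=160; try (E,nl_idx)→480, (C,hash)→680, (E,merge)→1120, (C,merge)→1180, (E,hash)→1480, (E,nl)→4040 …(+1); best=480 via (E,nl_idx)
  {AC}: card=160; try (C,hash)→600, (A,merge)→740, (C,merge)→760, (A,hash)→800, (A,nl)→2440, (C,nl)→2460; best=600 via (C,hash)
  {AB}: card=120; try (A,hash)→1520, (B,merge)→4480, (A,merge)→4820, (B,hash)→7320, (B,nl)→24060, (A,nl)→24400; best=1520 via (A,hash)
  {BD}: card=400; try (D,hash)→2480, (B,merge)→5080, (D,merge)→5360, (B,hash)→7440, (B,nl)→48120, (D,nl)→48400; best=2480 via (D,hash)
  {ACE}: card=640; try (A,hash)→1360, (E,hash)→2160, (A,merge)→2340, (E,nl_idx)→2360, (E,merge)→2840, (A,nl)→10080 …(+1); best=1360 via (A,hash)
  {ABC}: card=320; try (C,hash)→2120, (C,merge)→2760, (B,merge)→6040, (C,nl)→6320, (B,hash)→7960, (B,nl)→64600; best=2120 via (C,hash)
  {ABD}: card=120; try (D,hash)→3320, (D,merge)→3440, (A,hash)→3600, (A,merge)→6900, (D,nl)→15920, (A,nl)→26480; best=3320 via (D,hash)
  {ABCE}: card=1280; try (E,hash)→3840, (E,nl_idx)→5640, (E,merge)→6120, (B,hash)→9200, (B,merge)→12400, (E,nl)→34120 …(+1); best=3840 via (E,hash)
  {ABCD}: card=320; try (C,hash)→3920, (D,hash)→4120, (C,merge)→4560, (D,merge)→6280, (C,nl)→8120, (D,nl)→40520; best=3920 via (C,hash)
  {ABCDE}: card=1280; try (E,hash)→5640, (D,hash)→6800, (E,nl_idx)→7440, (E,merge)→7920, (D,merge)→20160, (E,nl)→35920 …(+1); best=5640 via (E,hash)

cost=5640; order=B,A,D,C,E; methods=hash,hash,hash,hash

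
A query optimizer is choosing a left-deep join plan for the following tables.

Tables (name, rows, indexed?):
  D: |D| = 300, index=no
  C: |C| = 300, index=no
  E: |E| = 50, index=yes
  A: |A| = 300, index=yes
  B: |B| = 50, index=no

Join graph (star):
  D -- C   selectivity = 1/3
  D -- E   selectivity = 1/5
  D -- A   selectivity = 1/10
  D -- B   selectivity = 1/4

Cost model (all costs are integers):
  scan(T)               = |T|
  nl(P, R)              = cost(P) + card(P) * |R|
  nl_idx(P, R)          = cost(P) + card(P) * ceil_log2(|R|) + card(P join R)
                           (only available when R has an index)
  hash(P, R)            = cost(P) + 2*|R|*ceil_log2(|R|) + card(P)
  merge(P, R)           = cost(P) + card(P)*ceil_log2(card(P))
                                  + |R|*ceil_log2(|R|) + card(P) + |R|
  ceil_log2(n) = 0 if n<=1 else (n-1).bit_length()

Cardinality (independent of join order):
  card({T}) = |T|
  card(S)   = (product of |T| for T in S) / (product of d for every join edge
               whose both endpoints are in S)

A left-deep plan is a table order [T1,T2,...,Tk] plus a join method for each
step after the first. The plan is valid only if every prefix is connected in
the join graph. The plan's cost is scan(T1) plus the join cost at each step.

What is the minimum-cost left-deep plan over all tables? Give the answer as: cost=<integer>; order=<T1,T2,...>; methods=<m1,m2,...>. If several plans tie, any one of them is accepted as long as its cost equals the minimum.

cost=1178100; order=D,E,B,A,C; methods=hash,hash,hash,hash

Selinger DP (subsets sized 1..n):
  {D}: scan cost=300, card=300
  {C}: scan cost=300, card=300
  {E}: scan cost=50, card=50
  {A}: scan cost=300, card=300
  {B}: scan cost=50, card=50
  {CD}: card=30000; try (D,hash)→6000, (C,hash)→6000, (D,merge)→6300, (C,merge)→6300, (D,nl)→90300, (C,nl)→90300; best=6000 via (D,hash)
  {DE}: card=3000; try (E,hash)→1200, (D,merge)→3400, (E,merge)→3650, (E,nl_idx)→5100, (D,hash)→5500, (D,nl)→15050 …(+1); best=1200 via (E,hash)
  {AD}: card=9000; try (D,hash)→6000, (A,hash)→6000, (D,merge)→6300, (A,merge)→6300, (A,nl_idx)→12000, (D,nl)→90300 …(+1); best=6000 via (D,hash)
  {BD}: card=3750; try (B,hash)→1200, (D,merge)→3400, (B,merge)→3650, (D,hash)→5500, (D,nl)→15050, (B,nl)→15300; best=1200 via (B,hash)
  {CDE}: card=300000; try (C,hash)→9600, (E,hash)→36600, (C,merge)→43200, (E,nl_idx)→486000, (E,merge)→486350, (C,nl)→901200 …(+1); best=9600 via (C,hash)
  {ACD}: card=900000; try (C,hash)→20400, (A,hash)→41400, (C,merge)→144000, (A,merge)→489000, (A,nl_idx)→1176000, (C,nl)→2706000 …(+1); best=20400 via (C,hash)
  {BCD}: card=375000; try (C,hash)→10350, (B,hash)→36600, (C,merge)→52950, (B,merge)→486350, (C,nl)→1126200, (B,nl)→1506000; best=10350 via (C,hash)
  {ADE}: card=90000; try (A,hash)→9600, (E,hash)→15600, (A,merge)→43200, (A,nl_idx)→118200, (E,merge)→141350, (E,nl_idx)→150000 …(+2); best=9600 via (A,hash)
  {BDE}: card=37500; try (B,hash)→4800, (E,hash)→5550, (B,merge)→40550, (E,merge)→50300, (E,nl_idx)→61200, (B,nl)→151200 …(+1); best=4800 via (B,hash)
  {ABD}: card=112500; try (A,hash)→10350, (B,hash)→15600, (A,merge)→52950, (B,merge)→141350, (A,nl_idx)→147450, (B,nl)→456000 …(+1); best=10350 via (A,hash)
  {ACDE}: card=9000000; try (C,hash)→105000, (A,hash)→315000, (E,hash)→921000, (C,merge)→1632600, (A,merge)→6012600, (A,nl_idx)→11709600 …(+5); best=105000 via (C,hash)
  {BCDE}: card=3750000; try (C,hash)→47700, (B,hash)→310200, (E,hash)→385950, (C,merge)→645300, (B,merge)→6009950, (E,nl_idx)→6010350 …(+4); best=47700 via (C,hash)
  {ABCD}: card=11250000; try (C,hash)→128250, (A,hash)→390750, (B,hash)→921000, (C,merge)→2038350, (A,merge)→7513350, (A,nl_idx)→14635350 …(+4); best=128250 via (C,hash)
  {ABDE}: card=1125000; try (A,hash)→47700, (B,hash)→100200, (E,hash)→123450, (A,merge)→645300, (A,nl_idx)→1467300, (B,merge)→1629950 …(+5); best=47700 via (A,hash)
  {ABCDE}: card=112500000; try (C,hash)→1178100, (A,hash)→3803100, (B,hash)→9105600, (E,hash)→11378850, (C,merge)→24800700, (A,merge)→86300700 …(+8); best=1178100 via (C,hash)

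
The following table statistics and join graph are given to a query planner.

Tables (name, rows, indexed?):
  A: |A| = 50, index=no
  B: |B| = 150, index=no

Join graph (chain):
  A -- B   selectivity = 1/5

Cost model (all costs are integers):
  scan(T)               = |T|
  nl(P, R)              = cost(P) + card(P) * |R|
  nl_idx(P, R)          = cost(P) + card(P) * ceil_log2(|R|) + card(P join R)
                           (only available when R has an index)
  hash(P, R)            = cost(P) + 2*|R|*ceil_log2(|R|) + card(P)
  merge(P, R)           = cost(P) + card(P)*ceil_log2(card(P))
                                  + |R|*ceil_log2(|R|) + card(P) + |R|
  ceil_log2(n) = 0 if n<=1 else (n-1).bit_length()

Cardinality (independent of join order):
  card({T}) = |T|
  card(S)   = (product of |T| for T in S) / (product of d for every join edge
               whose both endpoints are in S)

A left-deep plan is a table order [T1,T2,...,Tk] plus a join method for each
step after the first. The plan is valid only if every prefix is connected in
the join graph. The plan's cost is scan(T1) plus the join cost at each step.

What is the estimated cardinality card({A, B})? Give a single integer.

Tables in S: A(50), B(150)
Edges inside S: A-B(d=5)
numerator = 50 * 150 = 7500
denominator = 5 = 5
card(S) = 7500 / 5 = 1500

1500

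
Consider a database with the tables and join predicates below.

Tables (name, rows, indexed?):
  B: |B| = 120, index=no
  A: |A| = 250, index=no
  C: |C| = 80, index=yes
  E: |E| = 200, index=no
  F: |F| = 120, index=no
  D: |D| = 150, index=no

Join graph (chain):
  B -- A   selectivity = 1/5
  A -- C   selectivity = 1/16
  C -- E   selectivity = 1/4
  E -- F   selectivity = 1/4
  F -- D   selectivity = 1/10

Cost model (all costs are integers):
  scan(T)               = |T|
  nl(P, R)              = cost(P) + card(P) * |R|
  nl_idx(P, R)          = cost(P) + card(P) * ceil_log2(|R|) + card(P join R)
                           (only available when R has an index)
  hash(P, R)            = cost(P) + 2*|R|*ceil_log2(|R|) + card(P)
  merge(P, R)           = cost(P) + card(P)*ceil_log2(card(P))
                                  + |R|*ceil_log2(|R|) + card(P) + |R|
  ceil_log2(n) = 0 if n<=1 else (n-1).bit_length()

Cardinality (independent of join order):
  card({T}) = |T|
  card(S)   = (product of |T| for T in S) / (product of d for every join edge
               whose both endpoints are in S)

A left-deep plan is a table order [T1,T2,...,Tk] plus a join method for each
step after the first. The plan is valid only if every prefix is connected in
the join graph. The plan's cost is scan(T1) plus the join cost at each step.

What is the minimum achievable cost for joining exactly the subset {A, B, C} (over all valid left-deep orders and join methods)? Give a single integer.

Selinger DP over subsets of {A,B,C}:
  {B}: scan cost=120, card=120
  {A}: scan cost=250, card=250
  {C}: scan cost=80, card=80
  {AB}: card=6000; try (B,hash)→2180, (A,merge)→3330, (B,merge)→3460, (A,hash)→4240, (A,nl)→30120, (B,nl)→30250; best=2180 via (B,hash)
  {AC}: card=1250; try (C,hash)→1620, (A,merge)→2970, (C,merge)→3140, (C,nl_idx)→3250, (A,hash)→4160, (A,nl)→20080 …(+1); best=1620 via (C,hash)
  {ABC}: card=30000; try (B,hash)→4550, (C,hash)→9300, (B,merge)→17580, (C,nl_idx)→74180, (C,merge)→86820, (B,nl)→151620 …(+1); best=4550 via (B,hash)

4550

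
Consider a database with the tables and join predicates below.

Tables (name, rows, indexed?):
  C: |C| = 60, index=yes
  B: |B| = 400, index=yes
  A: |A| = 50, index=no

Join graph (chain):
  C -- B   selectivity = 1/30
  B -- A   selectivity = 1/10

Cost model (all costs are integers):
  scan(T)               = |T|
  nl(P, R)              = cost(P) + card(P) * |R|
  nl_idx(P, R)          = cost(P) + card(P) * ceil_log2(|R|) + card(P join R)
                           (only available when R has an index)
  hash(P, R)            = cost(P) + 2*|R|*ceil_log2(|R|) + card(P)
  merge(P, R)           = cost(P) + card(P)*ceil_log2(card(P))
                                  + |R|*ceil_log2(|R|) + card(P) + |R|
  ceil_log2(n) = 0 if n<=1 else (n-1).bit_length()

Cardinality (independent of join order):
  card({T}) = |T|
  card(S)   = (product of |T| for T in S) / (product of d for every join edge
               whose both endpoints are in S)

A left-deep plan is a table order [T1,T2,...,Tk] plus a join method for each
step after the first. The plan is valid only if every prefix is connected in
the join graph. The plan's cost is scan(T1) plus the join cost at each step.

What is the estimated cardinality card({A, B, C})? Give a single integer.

4000

Tables in S: A(50), B(400), C(60)
Edges inside S: C-B(d=30), B-A(d=10)
numerator = 50 * 400 * 60 = 1200000
denominator = 30 * 10 = 300
card(S) = 1200000 / 300 = 4000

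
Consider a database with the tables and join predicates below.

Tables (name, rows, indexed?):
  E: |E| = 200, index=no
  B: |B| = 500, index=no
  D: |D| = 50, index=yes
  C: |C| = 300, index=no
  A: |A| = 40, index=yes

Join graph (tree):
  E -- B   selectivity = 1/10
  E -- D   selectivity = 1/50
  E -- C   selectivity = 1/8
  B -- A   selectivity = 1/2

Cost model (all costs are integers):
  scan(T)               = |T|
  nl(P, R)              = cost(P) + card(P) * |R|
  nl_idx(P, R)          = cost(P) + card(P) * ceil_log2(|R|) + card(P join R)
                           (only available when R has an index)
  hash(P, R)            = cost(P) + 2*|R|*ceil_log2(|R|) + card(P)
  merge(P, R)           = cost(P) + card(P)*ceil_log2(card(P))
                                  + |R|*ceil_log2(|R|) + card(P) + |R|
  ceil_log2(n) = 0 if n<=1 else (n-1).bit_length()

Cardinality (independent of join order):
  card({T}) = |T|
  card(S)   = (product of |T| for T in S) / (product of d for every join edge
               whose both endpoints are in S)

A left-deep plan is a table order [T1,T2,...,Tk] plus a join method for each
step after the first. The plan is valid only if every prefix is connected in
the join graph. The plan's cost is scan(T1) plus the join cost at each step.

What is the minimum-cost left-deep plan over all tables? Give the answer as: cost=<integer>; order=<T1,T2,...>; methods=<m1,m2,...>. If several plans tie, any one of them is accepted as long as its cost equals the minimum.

cost=223680; order=E,D,B,A,C; methods=hash,merge,hash,hash

Selinger DP (subsets sized 1..n):
  {E}: scan cost=200, card=200
  {B}: scan cost=500, card=500
  {D}: scan cost=50, card=50
  {C}: scan cost=300, card=300
  {A}: scan cost=40, card=40
  {BE}: card=10000; try (E,hash)→4200, (B,merge)→7000, (E,merge)→7300, (B,hash)→9400, (B,nl)→100200, (E,nl)→100500; best=4200 via (E,hash)
  {DE}: card=200; try (D,hash)→1000, (D,nl_idx)→1600, (E,merge)→2200, (D,merge)→2350, (E,hash)→3300, (E,nl)→10050 …(+1); best=1000 via (D,hash)
  {CE}: card=7500; try (E,hash)→3800, (C,merge)→5000, (E,merge)→5100, (C,hash)→5800, (C,nl)→60200, (E,nl)→60300; best=3800 via (E,hash)
  {AB}: card=10000; try (A,hash)→1480, (B,merge)→5320, (A,merge)→5780, (B,hash)→9080, (A,nl_idx)→13500, (B,nl)→20040 …(+1); best=1480 via (A,hash)
  {BDE}: card=10000; try (B,merge)→7800, (B,hash)→10200, (D,hash)→14800, (D,nl_idx)→74200, (B,nl)→101000, (D,merge)→154550 …(+1); best=7800 via (B,merge)
  {BCE}: card=375000; try (C,hash)→19600, (B,hash)→20300, (B,merge)→113800, (C,merge)→157200, (C,nl)→3004200, (B,nl)→3753800; best=19600 via (C,hash)
  {ABE}: card=200000; try (E,hash)→14680, (A,hash)→14680, (E,merge)→153280, (A,merge)→154480, (A,nl_idx)→264200, (A,nl)→404200 …(+1); best=14680 via (E,hash)
  {CDE}: card=7500; try (C,merge)→5800, (C,hash)→6600, (D,hash)→11900, (D,nl_idx)→56300, (C,nl)→61000, (D,merge)→109150 …(+1); best=5800 via (C,merge)
  {BCDE}: card=375000; try (B,hash)→22300, (C,hash)→23200, (B,merge)→115800, (C,merge)→160800, (D,hash)→395200, (D,nl_idx)→2644600 …(+4); best=22300 via (B,hash)
  {ABDE}: card=200000; try (A,hash)→18280, (A,merge)→158080, (D,hash)→215280, (A,nl_idx)→267800, (A,nl)→407800, (D,nl_idx)→1414680 …(+2); best=18280 via (A,hash)
  {ABCE}: card=7500000; try (C,hash)→220080, (A,hash)→395080, (C,merge)→3817680, (A,merge)→7519880, (A,nl_idx)→9769600, (A,nl)→15019600 …(+1); best=220080 via (C,hash)
  {ABCDE}: card=7500000; try (C,hash)→223680, (A,hash)→397780, (C,merge)→3821280, (A,merge)→7522580, (D,hash)→7720680, (A,nl_idx)→9772300 …(+5); best=223680 via (C,hash)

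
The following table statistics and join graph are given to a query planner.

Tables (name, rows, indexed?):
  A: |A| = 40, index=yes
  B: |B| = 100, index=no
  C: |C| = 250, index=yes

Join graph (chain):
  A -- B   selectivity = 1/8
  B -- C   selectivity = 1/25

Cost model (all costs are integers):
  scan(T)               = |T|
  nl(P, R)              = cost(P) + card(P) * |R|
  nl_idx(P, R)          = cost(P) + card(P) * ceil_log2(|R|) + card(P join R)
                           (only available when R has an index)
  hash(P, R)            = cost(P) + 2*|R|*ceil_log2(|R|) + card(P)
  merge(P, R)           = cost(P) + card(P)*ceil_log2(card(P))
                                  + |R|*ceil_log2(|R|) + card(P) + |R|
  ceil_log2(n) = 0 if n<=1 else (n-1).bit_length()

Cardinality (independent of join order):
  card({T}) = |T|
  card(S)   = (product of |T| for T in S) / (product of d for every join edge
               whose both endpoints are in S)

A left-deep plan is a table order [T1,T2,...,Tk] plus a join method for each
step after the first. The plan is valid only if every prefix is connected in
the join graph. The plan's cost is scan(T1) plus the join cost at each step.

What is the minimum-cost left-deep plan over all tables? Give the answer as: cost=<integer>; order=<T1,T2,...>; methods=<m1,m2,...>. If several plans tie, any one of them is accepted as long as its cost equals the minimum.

cost=3380; order=B,C,A; methods=nl_idx,hash

Selinger DP (subsets sized 1..n):
  {A}: scan cost=40, card=40
  {B}: scan cost=100, card=100
  {C}: scan cost=250, card=250
  {AB}: card=500; try (A,hash)→680, (B,merge)→1120, (A,merge)→1180, (A,nl_idx)→1200, (B,hash)→1480, (B,nl)→4040 …(+1); best=680 via (A,hash)
  {BC}: card=1000; try (C,nl_idx)→1900, (B,hash)→1900, (C,merge)→3150, (B,merge)→3300, (C,hash)→4200, (C,nl)→25100 …(+1); best=1900 via (C,nl_idx)
  {ABC}: card=5000; try (A,hash)→3380, (C,hash)→5180, (C,merge)→7930, (C,nl_idx)→9680, (A,nl_idx)→12900, (A,merge)→13180 …(+2); best=3380 via (A,hash)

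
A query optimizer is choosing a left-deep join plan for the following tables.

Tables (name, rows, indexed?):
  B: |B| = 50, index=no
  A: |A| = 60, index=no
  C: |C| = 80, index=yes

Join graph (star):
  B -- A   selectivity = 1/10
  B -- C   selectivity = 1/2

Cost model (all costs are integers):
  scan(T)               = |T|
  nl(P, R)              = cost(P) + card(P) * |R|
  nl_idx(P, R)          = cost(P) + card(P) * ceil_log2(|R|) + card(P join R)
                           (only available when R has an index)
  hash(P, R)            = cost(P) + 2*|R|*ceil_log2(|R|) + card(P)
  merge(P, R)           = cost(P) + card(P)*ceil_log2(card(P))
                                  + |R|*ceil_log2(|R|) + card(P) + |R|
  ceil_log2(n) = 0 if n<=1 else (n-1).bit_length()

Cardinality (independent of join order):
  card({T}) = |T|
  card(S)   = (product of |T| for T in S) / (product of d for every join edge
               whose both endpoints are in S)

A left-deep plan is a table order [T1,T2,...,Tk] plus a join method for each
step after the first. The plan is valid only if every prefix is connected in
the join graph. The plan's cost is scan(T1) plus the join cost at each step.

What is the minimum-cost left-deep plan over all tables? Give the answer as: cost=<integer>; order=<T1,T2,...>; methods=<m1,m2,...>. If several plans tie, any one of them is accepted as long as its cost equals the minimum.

cost=2140; order=A,B,C; methods=hash,hash

Selinger DP (subsets sized 1..n):
  {B}: scan cost=50, card=50
  {A}: scan cost=60, card=60
  {C}: scan cost=80, card=80
  {AB}: card=300; try (B,hash)→720, (A,hash)→820, (A,merge)→820, (B,merge)→830, (A,nl)→3050, (B,nl)→3060; best=720 via (B,hash)
  {BC}: card=2000; try (B,hash)→760, (C,merge)→1040, (B,merge)→1070, (C,hash)→1220, (C,nl_idx)→2400, (C,nl)→4050 …(+1); best=760 via (B,hash)
  {ABC}: card=12000; try (C,hash)→2140, (A,hash)→3480, (C,merge)→4360, (C,nl_idx)→14820, (C,nl)→24720, (A,merge)→25180 …(+1); best=2140 via (C,hash)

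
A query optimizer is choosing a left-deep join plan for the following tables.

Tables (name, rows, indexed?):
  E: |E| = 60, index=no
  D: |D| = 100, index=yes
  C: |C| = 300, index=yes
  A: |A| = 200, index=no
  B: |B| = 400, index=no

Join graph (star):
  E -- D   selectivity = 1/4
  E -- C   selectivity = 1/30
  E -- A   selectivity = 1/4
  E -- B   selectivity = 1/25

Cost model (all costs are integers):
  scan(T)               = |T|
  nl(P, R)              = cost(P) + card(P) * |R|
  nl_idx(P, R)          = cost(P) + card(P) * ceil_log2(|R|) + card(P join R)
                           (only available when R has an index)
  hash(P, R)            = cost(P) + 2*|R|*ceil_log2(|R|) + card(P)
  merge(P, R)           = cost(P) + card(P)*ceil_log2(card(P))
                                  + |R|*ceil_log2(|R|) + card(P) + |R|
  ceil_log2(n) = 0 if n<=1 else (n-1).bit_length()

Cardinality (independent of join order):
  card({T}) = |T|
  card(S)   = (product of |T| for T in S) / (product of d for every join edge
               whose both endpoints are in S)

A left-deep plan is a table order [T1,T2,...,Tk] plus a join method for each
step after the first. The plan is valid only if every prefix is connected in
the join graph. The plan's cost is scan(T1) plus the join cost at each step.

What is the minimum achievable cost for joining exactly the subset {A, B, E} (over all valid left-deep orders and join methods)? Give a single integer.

5680

Selinger DP over subsets of {A,B,E}:
  {E}: scan cost=60, card=60
  {A}: scan cost=200, card=200
  {B}: scan cost=400, card=400
  {AE}: card=3000; try (E,hash)→1120, (A,merge)→2280, (E,merge)→2420, (A,hash)→3320, (A,nl)→12060, (E,nl)→12200; best=1120 via (E,hash)
  {BE}: card=960; try (E,hash)→1520, (B,merge)→4480, (E,merge)→4820, (B,hash)→7320, (B,nl)→24060, (E,nl)→24400; best=1520 via (E,hash)
  {ABE}: card=48000; try (A,hash)→5680, (B,hash)→11320, (A,merge)→13880, (B,merge)→44120, (A,nl)→193520, (B,nl)→1201120; best=5680 via (A,hash)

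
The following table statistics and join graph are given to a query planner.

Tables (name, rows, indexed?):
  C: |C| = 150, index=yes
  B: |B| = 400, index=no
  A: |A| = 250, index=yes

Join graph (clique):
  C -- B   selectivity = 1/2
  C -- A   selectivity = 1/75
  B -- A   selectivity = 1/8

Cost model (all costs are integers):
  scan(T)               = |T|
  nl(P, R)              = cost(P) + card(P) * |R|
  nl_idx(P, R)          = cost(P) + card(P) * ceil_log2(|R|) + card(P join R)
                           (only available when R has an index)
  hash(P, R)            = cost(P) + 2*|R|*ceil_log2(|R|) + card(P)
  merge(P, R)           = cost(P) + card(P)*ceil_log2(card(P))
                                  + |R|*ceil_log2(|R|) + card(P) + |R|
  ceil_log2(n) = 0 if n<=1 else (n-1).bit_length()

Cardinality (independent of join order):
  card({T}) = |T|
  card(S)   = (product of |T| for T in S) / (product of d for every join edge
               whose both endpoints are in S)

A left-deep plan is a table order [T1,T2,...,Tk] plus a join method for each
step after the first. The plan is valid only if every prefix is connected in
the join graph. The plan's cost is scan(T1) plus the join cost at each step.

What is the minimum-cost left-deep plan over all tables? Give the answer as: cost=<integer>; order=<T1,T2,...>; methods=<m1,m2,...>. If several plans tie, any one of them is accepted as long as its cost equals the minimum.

cost=9550; order=C,A,B; methods=nl_idx,hash

Selinger DP (subsets sized 1..n):
  {C}: scan cost=150, card=150
  {B}: scan cost=400, card=400
  {A}: scan cost=250, card=250
  {BC}: card=30000; try (C,hash)→3200, (B,merge)→5500, (C,merge)→5750, (B,hash)→7500, (C,nl_idx)→33600, (B,nl)→60150 …(+1); best=3200 via (C,hash)
  {AC}: card=500; try (A,nl_idx)→1850, (C,nl_idx)→2750, (C,hash)→2900, (A,merge)→3750, (C,merge)→3850, (A,hash)→4300 …(+2); best=1850 via (A,nl_idx)
  {AB}: card=12500; try (A,hash)→4800, (B,merge)→6500, (A,merge)→6650, (B,hash)→7700, (A,nl_idx)→16100, (B,nl)→100250 …(+1); best=4800 via (A,hash)
  {ABC}: card=12500; try (B,hash)→9550, (B,merge)→10850, (C,hash)→19700, (A,hash)→37200, (C,nl_idx)→117300, (C,merge)→193650 …(+5); best=9550 via (B,hash)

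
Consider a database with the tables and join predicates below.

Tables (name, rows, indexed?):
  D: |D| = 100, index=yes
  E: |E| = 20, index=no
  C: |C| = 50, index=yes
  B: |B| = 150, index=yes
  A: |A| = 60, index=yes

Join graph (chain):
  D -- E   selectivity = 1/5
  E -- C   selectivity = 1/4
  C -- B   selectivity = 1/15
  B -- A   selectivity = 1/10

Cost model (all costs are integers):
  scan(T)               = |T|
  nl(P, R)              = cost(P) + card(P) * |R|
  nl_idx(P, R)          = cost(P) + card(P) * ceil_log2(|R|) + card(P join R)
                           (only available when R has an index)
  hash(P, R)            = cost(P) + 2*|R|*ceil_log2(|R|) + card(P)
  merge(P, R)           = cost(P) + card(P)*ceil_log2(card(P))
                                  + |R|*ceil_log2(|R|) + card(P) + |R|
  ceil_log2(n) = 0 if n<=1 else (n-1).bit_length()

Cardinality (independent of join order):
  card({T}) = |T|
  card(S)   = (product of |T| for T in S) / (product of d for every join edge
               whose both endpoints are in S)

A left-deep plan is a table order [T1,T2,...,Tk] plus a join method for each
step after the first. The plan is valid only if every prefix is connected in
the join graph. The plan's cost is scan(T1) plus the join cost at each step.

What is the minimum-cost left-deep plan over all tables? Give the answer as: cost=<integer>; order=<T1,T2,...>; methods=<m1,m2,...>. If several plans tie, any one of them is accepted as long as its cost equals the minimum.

cost=21220; order=B,C,E,A,D; methods=hash,hash,hash,hash

Selinger DP (subsets sized 1..n):
  {D}: scan cost=100, card=100
  {E}: scan cost=20, card=20
  {C}: scan cost=50, card=50
  {B}: scan cost=150, card=150
  {A}: scan cost=60, card=60
  {DE}: card=400; try (E,hash)→400, (D,nl_idx)→560, (D,merge)→940, (E,merge)→1020, (D,hash)→1440, (D,nl)→2020 …(+1); best=400 via (E,hash)
  {CE}: card=250; try (E,hash)→300, (C,nl_idx)→390, (C,merge)→490, (E,merge)→520, (C,hash)→640, (C,nl)→1020 …(+1); best=300 via (E,hash)
  {BC}: card=500; try (C,hash)→900, (B,nl_idx)→950, (C,nl_idx)→1550, (B,merge)→1750, (C,merge)→1850, (B,hash)→2500 …(+2); best=900 via (C,hash)
  {AB}: card=900; try (A,hash)→1020, (B,nl_idx)→1440, (B,merge)→1830, (A,merge)→1920, (A,nl_idx)→1950, (B,hash)→2520 …(+2); best=1020 via (A,hash)
  {CDE}: card=5000; try (C,hash)→1400, (D,hash)→1950, (D,merge)→3350, (C,merge)→4750, (D,nl_idx)→7050, (C,nl_idx)→7800 …(+2); best=1400 via (C,hash)
  {BCE}: card=2500; try (E,hash)→1600, (B,hash)→2950, (B,merge)→3900, (B,nl_idx)→4800, (E,merge)→6020, (E,nl)→10900 …(+1); best=1600 via (E,hash)
  {ABC}: card=3000; try (A,hash)→2120, (C,hash)→2520, (A,merge)→6320, (A,nl_idx)→6900, (C,nl_idx)→9420, (C,merge)→11270 …(+2); best=2120 via (A,hash)
  {BCDE}: card=50000; try (D,hash)→5500, (B,hash)→8800, (D,merge)→34900, (D,nl_idx)→69100, (B,merge)→72750, (B,nl_idx)→91400 …(+2); best=5500 via (D,hash)
  {ABCE}: card=15000; try (A,hash)→4820, (E,hash)→5320, (A,nl_idx)→31600, (A,merge)→34520, (E,merge)→41240, (E,nl)→62120 …(+1); best=4820 via (A,hash)
  {ABCDE}: card=300000; try (D,hash)→21220, (A,hash)→56220, (D,merge)→230620, (D,nl_idx)→409820, (A,nl_idx)→605500, (A,merge)→855920 …(+2); best=21220 via (D,hash)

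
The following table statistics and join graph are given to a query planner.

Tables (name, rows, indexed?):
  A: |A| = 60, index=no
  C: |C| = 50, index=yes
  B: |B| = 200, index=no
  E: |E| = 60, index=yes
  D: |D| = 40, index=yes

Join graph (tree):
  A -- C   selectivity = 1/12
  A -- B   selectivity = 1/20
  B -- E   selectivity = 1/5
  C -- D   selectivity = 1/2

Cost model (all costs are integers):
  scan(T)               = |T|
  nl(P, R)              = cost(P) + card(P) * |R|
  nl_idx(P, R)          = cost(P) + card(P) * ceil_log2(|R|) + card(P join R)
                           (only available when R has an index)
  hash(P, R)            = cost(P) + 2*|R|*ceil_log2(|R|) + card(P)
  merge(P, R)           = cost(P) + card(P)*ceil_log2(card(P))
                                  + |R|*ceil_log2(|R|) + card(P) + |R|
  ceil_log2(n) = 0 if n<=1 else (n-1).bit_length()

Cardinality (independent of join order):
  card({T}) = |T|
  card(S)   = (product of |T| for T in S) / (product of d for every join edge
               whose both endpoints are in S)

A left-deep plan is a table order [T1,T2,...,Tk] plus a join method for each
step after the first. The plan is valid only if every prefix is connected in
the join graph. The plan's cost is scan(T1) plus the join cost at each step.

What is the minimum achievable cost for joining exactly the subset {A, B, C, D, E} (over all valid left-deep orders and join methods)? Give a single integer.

Selinger DP over subsets of {A,B,C,D,E}:
  {A}: scan cost=60, card=60
  {C}: scan cost=50, card=50
  {B}: scan cost=200, card=200
  {E}: scan cost=60, card=60
  {D}: scan cost=40, card=40
  {AC}: card=250; try (C,nl_idx)→670, (C,hash)→720, (A,hash)→820, (A,merge)→820, (C,merge)→830, (A,nl)→3050 …(+1); best=670 via (C,nl_idx)
  {AB}: card=600; try (A,hash)→1120, (B,merge)→2280, (A,merge)→2420, (B,hash)→3320, (B,nl)→12060, (A,nl)→12200; best=1120 via (A,hash)
  {CD}: card=1000; try (D,hash)→580, (C,merge)→670, (D,merge)→680, (C,hash)→680, (C,nl_idx)→1280, (D,nl_idx)→1350 …(+2); best=580 via (D,hash)
  {BE}: card=2400; try (E,hash)→1120, (B,merge)→2280, (E,merge)→2420, (B,hash)→3320, (E,nl_idx)→3800, (B,nl)→12060 …(+1); best=1120 via (E,hash)
  {ABC}: card=2500; try (C,hash)→2320, (B,hash)→4120, (B,merge)→4720, (C,nl_idx)→7220, (C,merge)→8070, (C,nl)→31120 …(+1); best=2320 via (C,hash)
  {ACD}: card=5000; try (D,hash)→1400, (A,hash)→2300, (D,merge)→3200, (D,nl_idx)→7170, (D,nl)→10670, (A,merge)→12000 …(+1); best=1400 via (D,hash)
  {ABE}: card=7200; try (E,hash)→2440, (A,hash)→4240, (E,merge)→8140, (E,nl_idx)→11920, (A,merge)→32740, (E,nl)→37120 …(+1); best=2440 via (E,hash)
  {ABCE}: card=30000; try (E,hash)→5540, (C,hash)→10240, (E,merge)→35240, (E,nl_idx)→47320, (C,nl_idx)→75640, (C,merge)→103590 …(+2); best=5540 via (E,hash)
  {ABCD}: card=50000; try (D,hash)→5300, (B,hash)→9600, (D,merge)→35100, (D,nl_idx)→67320, (B,merge)→73200, (D,nl)→102320 …(+1); best=5300 via (D,hash)
  {ABCDE}: card=600000; try (D,hash)→36020, (E,hash)→56020, (D,merge)→485820, (D,nl_idx)→785540, (E,merge)→855720, (E,nl_idx)→905300 …(+2); best=36020 via (D,hash)

36020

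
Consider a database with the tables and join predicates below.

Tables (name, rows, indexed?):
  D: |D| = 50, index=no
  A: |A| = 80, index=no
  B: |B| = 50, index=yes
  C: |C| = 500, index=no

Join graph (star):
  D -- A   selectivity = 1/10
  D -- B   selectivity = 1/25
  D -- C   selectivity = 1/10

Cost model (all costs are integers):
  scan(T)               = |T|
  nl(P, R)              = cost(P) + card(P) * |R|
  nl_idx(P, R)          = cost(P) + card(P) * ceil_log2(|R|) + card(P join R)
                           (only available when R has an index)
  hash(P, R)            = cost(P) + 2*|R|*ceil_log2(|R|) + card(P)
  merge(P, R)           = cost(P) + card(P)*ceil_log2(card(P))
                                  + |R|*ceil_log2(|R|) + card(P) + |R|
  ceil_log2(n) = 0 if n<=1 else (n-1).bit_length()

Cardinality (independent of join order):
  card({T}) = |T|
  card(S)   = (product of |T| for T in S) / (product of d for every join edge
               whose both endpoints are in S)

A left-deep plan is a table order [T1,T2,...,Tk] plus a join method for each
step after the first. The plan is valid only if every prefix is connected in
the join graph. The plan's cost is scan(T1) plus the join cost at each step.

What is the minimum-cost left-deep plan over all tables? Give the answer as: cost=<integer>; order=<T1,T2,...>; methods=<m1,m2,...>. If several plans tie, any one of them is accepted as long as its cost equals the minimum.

cost=10820; order=C,D,B,A; methods=hash,hash,hash

Selinger DP (subsets sized 1..n):
  {D}: scan cost=50, card=50
  {A}: scan cost=80, card=80
  {B}: scan cost=50, card=50
  {C}: scan cost=500, card=500
  {AD}: card=400; try (D,hash)→760, (A,merge)→1040, (D,merge)→1070, (A,hash)→1220, (A,nl)→4050, (D,nl)→4080; best=760 via (D,hash)
  {BD}: card=100; try (B,nl_idx)→450, (D,hash)→700, (B,hash)→700, (D,merge)→750, (B,merge)→750, (D,nl)→2550 …(+1); best=450 via (B,nl_idx)
  {CD}: card=2500; try (D,hash)→1600, (C,merge)→5400, (D,merge)→5850, (C,hash)→9100, (C,nl)→25050, (D,nl)→25500; best=1600 via (D,hash)
  {ABD}: card=800; try (A,hash)→1670, (B,hash)→1760, (A,merge)→1890, (B,nl_idx)→3960, (B,merge)→5110, (A,nl)→8450 …(+1); best=1670 via (A,hash)
  {ACD}: card=20000; try (A,hash)→5220, (C,merge)→9760, (C,hash)→10160, (A,merge)→34740, (C,nl)→200760, (A,nl)→201600; best=5220 via (A,hash)
  {BCD}: card=5000; try (B,hash)→4700, (C,merge)→6250, (C,hash)→9550, (B,nl_idx)→21600, (B,merge)→34450, (C,nl)→50450 …(+1); best=4700 via (B,hash)
  {ABCD}: card=40000; try (A,hash)→10820, (C,hash)→11470, (C,merge)→15470, (B,hash)→25820, (A,merge)→75340, (B,nl_idx)→165220 …(+4); best=10820 via (A,hash)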